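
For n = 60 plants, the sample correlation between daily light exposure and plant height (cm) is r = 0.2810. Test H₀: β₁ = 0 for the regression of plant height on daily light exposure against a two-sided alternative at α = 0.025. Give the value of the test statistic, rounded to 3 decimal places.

t = r·√(n − 2)/√(1 − r²) = 0.2810·√58/√0.921039 = 2.230.
df = n − 2 = 58.
Two-sided p ≈ 0.0296, which is ≥ 0.025, so fail to reject H₀.
The data do not give significant evidence of a linear association between daily light exposure and plant height.

t = 2.230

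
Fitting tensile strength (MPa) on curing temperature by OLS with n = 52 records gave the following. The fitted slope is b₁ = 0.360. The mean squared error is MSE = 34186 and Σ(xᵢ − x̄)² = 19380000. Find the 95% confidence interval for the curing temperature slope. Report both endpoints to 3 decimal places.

(0.276, 0.444)

SE(b₁) = √(MSE/Sₓₓ) = √(34186/19380000) = 0.0419998.
df = n − 2 = 50.
t* = t_{0.025, 50} = 2.008559.
Margin = t* × SE = 2.008559 × 0.0419998 = 0.08436.
CI: 0.360 ± 0.08436 → (0.276, 0.444).
With 95% confidence, each one-unit increase in curing temperature is associated with a change of between 0.276 and 0.444 MPa in tensile strength.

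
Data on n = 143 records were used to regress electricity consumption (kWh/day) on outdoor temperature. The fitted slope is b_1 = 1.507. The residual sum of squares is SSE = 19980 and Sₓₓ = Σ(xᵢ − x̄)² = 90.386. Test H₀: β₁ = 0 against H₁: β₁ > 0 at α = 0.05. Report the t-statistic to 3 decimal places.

t = 1.204

MSE = SSE/(n − 2) = 19980/141 = 141.702.
SE(b_1) = √(MSE/Sₓₓ) = √(141.702/90.386) = 1.2521.
t = 1.507 / 1.2521 = 1.204.
df = n − 2 = 141.
One-sided p ≈ 0.1154, which is ≥ 0.05, so fail to reject H₀.
The data do not give significant evidence that the true slope on outdoor temperature is positive.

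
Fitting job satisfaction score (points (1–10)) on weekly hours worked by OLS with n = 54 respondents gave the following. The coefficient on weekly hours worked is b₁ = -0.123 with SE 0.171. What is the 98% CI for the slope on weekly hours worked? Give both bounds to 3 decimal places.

(-0.533, 0.287)

df = n − 2 = 54 − 2 = 52.
t* = t_{0.01, 52} = 2.400225.
Margin = t* × SE = 2.400225 × 0.171 = 0.41044.
CI: -0.123 ± 0.41044 → (-0.533, 0.287).
With 98% confidence, each one-unit increase in weekly hours worked is associated with a change of between -0.533 and 0.287 points (1–10) in job satisfaction score.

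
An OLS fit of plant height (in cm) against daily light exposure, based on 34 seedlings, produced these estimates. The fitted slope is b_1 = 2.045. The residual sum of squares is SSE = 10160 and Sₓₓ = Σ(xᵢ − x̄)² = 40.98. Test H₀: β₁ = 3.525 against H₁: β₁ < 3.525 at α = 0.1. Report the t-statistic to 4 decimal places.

MSE = SSE/(n − 2) = 10160/32 = 317.5.
SE(b_1) = √(MSE/Sₓₓ) = √(317.5/40.98) = 2.78347.
t = (2.045 − 3.525) / 2.78347 = -0.5317.
df = n − 2 = 32.
One-sided p ≈ 0.2993, which is ≥ 0.1, so fail to reject H₀.
The data do not give significant evidence that the true slope on daily light exposure is below 3.525 cm per unit.

t = -0.5317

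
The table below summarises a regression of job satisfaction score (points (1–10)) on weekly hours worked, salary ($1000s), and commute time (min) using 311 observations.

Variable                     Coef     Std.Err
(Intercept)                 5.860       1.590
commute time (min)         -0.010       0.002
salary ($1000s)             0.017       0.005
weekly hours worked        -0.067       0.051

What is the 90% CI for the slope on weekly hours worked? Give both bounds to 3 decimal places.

(-0.151, 0.017)

Read off: b = -0.067, SE = 0.051 for weekly hours worked.
df = n − k − 1 = 311 − 3 − 1 = 307.
t* = t_{0.05, 307} = 1.649832.
Margin = t* × SE = 1.649832 × 0.051 = 0.08414.
CI: -0.067 ± 0.08414 → (-0.151, 0.017).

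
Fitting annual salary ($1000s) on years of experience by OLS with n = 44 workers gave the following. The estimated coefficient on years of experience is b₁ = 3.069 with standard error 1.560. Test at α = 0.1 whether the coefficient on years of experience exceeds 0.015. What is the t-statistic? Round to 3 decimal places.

H₀: β₁ = 0.015 vs H₁: β₁ > 0.015.
t = (b₁ − β₁⁰)/SE = (3.069 − 0.015) / 1.560 = 1.958.
df = n − 2 = 44 − 2 = 42.
One-sided p ≈ 0.0285, which is < 0.1, so reject H₀.
There is evidence that the true slope on years of experience exceeds 0.015 $1000s per unit.

t = 1.958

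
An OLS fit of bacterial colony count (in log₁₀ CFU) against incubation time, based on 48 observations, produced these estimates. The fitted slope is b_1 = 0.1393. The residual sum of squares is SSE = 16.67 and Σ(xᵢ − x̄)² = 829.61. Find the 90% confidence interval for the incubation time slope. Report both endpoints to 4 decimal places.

(0.1042, 0.1744)

MSE = SSE/(n − 2) = 16.67/46 = 0.362391.
SE(b_1) = √(MSE/Sₓₓ) = √(0.362391/829.61) = 0.0209003.
df = n − 2 = 46.
t* = t_{0.05, 46} = 1.67866.
Margin = t* × SE = 1.67866 × 0.0209003 = 0.035084.
CI: 0.1393 ± 0.035084 → (0.1042, 0.1744).
With 90% confidence, each one-unit increase in incubation time is associated with a change of between 0.1042 and 0.1744 log₁₀ CFU in bacterial colony count.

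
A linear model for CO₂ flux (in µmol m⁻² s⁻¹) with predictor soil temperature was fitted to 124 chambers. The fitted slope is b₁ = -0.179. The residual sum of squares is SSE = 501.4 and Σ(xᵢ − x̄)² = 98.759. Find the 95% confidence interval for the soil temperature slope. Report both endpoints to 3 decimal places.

(-0.583, 0.225)

MSE = SSE/(n − 2) = 501.4/122 = 4.10984.
SE(b₁) = √(MSE/Sₓₓ) = √(4.10984/98.759) = 0.203997.
df = n − 2 = 122.
t* = t_{0.025, 122} = 1.9796.
Margin = t* × SE = 1.9796 × 0.203997 = 0.40383.
CI: -0.179 ± 0.40383 → (-0.583, 0.225).
With 95% confidence, each one-unit increase in soil temperature is associated with a change of between -0.583 and 0.225 µmol m⁻² s⁻¹ in CO₂ flux.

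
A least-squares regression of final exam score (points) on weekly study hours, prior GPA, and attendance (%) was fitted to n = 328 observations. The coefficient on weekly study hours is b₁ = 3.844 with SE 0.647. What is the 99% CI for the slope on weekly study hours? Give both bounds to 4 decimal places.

df = n − k − 1 = 328 − 3 − 1 = 324.
t* = t_{0.005, 324} = 2.591088.
Margin = t* × SE = 2.591088 × 0.647 = 1.676434.
CI: 3.844 ± 1.676434 → (2.1676, 5.5204).
With 99% confidence, each one-unit increase in weekly study hours is associated with a change of between 2.1676 and 5.5204 points in final exam score, holding the other predictors fixed.

(2.1676, 5.5204)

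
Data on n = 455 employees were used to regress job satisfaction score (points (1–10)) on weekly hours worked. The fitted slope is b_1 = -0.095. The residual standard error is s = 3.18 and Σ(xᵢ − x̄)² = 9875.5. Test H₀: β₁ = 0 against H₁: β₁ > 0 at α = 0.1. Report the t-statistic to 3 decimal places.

t = -2.969

SE(b_1) = s/√Sₓₓ = 3.18/√9875.5 = 0.0319998.
t = -0.095 / 0.0319998 = -2.969.
df = n − 2 = 453.
One-sided p ≈ 0.9984, which is ≥ 0.1, so fail to reject H₀.
The data do not give significant evidence that the true slope on weekly hours worked is positive.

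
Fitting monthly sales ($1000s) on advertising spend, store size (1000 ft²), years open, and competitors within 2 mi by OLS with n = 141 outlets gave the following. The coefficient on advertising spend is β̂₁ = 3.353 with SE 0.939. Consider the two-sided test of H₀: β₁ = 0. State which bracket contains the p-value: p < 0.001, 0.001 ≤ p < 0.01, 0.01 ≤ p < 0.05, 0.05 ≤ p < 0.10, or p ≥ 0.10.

p < 0.001

t = 3.353 / 0.939 = 3.571.
df = n − k − 1 = 141 − 4 − 1 = 136.
Two-sided p = 2·P(T_{136} > |t|) ≈ 0.0005.
So p < 0.001.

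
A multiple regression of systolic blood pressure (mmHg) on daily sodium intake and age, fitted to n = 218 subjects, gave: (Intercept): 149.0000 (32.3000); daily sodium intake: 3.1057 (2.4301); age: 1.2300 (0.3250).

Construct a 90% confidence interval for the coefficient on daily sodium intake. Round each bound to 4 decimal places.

(-0.9088, 7.1202)

Read off: b = 3.1057, SE = 2.4301 for daily sodium intake.
df = n − k − 1 = 218 − 2 − 1 = 215.
t* = t_{0.05, 215} = 1.651972.
Margin = t* × SE = 1.651972 × 2.4301 = 4.014457.
CI: 3.1057 ± 4.014457 → (-0.9088, 7.1202).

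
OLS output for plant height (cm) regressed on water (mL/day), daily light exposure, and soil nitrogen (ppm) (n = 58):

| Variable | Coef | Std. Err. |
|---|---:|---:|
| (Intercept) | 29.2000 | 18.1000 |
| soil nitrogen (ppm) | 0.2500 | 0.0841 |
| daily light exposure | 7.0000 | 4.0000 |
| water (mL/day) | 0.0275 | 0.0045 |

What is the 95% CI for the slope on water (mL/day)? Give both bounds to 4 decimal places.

Read off: b = 0.0275, SE = 0.0045 for water (mL/day).
df = n − k − 1 = 58 − 3 − 1 = 54.
t* = t_{0.025, 54} = 2.004879.
Margin = t* × SE = 2.004879 × 0.0045 = 0.009022.
CI: 0.0275 ± 0.009022 → (0.0185, 0.0365).

(0.0185, 0.0365)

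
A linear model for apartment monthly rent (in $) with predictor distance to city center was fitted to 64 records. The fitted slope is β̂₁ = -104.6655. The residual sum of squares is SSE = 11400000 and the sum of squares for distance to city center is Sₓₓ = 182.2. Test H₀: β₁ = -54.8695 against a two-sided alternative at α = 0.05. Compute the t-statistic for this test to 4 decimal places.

MSE = SSE/(n − 2) = 11400000/62 = 183871.
SE(β̂₁) = √(MSE/Sₓₓ) = √(183871/182.2) = 31.7675.
t = (-104.6655 − (-54.8695)) / 31.7675 = -1.5675.
df = n − 2 = 62.
Two-sided p ≈ 0.1221, which is ≥ 0.05, so fail to reject H₀.
The data are consistent with a true slope of -54.8695 $ per unit of distance to city center.

t = -1.5675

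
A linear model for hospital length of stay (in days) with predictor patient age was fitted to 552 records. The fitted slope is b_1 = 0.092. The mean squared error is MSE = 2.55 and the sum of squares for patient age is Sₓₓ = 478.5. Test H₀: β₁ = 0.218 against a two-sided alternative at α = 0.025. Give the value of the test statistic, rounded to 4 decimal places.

t = -1.7260

SE(b_1) = √(MSE/Sₓₓ) = √(2.55/478.5) = 0.0730011.
t = (0.092 − 0.218) / 0.0730011 = -1.7260.
df = n − 2 = 550.
Two-sided p ≈ 0.0849, which is ≥ 0.025, so fail to reject H₀.
The data are consistent with a true slope of 0.218 days per unit of patient age.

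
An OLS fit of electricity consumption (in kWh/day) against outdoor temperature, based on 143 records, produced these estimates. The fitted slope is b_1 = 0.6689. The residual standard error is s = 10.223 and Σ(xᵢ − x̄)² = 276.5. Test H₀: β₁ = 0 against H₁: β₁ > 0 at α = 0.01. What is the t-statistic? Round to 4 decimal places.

t = 1.0880

SE(b_1) = s/√Sₓₓ = 10.223/√276.5 = 0.614796.
t = 0.6689 / 0.614796 = 1.0880.
df = n − 2 = 141.
One-sided p ≈ 0.1392, which is ≥ 0.01, so fail to reject H₀.
The data do not give significant evidence that the true slope on outdoor temperature is positive.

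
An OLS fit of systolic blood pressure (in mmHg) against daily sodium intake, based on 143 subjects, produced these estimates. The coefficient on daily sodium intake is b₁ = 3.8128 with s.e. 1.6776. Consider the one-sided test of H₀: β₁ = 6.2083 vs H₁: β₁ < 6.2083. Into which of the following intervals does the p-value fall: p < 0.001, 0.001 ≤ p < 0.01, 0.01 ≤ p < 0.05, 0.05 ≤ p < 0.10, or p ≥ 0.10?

t = (3.8128 − 6.2083) / 1.6776 = -1.428.
df = n − 2 = 143 − 2 = 141.
One-sided p = P(T_{141} < t) ≈ 0.0778.
So 0.05 ≤ p < 0.10.

0.05 ≤ p < 0.10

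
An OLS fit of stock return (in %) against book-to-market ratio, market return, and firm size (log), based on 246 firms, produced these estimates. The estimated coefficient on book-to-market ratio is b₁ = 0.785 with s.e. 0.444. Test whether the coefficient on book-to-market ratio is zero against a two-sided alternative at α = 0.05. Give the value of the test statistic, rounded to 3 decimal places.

H₀: β₁ = 0 vs H₁: β₁ ≠ 0.
t = (b₁ − β₁⁰)/SE = 0.785 / 0.444 = 1.768.
df = n − k − 1 = 246 − 3 − 1 = 242.
Two-sided p ≈ 0.0783, which is ≥ 0.05, so fail to reject H₀.
The data do not give significant evidence of an association between book-to-market ratio and stock return, after adjusting for the other predictors.

t = 1.768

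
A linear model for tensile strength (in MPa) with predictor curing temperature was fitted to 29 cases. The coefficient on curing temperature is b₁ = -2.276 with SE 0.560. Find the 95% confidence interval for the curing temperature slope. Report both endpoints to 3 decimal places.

(-3.425, -1.127)

df = n − 2 = 29 − 2 = 27.
t* = t_{0.025, 27} = 2.051831.
Margin = t* × SE = 2.051831 × 0.560 = 1.14903.
CI: -2.276 ± 1.14903 → (-3.425, -1.127).
With 95% confidence, each one-unit increase in curing temperature is associated with a change of between -3.425 and -1.127 MPa in tensile strength.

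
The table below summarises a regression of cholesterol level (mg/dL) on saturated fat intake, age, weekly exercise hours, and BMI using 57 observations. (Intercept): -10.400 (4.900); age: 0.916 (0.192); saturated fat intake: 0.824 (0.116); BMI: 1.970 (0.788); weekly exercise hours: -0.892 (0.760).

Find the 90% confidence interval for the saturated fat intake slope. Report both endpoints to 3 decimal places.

Read off: b = 0.824, SE = 0.116 for saturated fat intake.
df = n − k − 1 = 57 − 4 − 1 = 52.
t* = t_{0.05, 52} = 1.674689.
Margin = t* × SE = 1.674689 × 0.116 = 0.19426.
CI: 0.824 ± 0.19426 → (0.630, 1.018).

(0.630, 1.018)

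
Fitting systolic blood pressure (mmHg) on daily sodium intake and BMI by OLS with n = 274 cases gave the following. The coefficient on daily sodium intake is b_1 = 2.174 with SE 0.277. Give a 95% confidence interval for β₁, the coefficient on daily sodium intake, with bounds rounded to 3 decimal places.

(1.629, 2.719)

df = n − k − 1 = 274 − 2 − 1 = 271.
t* = t_{0.025, 271} = 1.968756.
Margin = t* × SE = 1.968756 × 0.277 = 0.54535.
CI: 2.174 ± 0.54535 → (1.629, 2.719).
With 95% confidence, each one-unit increase in daily sodium intake is associated with a change of between 1.629 and 2.719 mmHg in systolic blood pressure, holding the other predictors fixed.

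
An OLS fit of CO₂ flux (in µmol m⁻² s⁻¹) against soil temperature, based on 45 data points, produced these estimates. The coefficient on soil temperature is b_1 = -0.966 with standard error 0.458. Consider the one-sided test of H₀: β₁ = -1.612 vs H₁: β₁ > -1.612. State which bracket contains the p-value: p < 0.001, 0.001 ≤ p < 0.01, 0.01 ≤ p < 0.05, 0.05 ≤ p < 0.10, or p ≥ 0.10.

0.05 ≤ p < 0.10

t = (-0.966 − (-1.612)) / 0.458 = 1.410.
df = n − 2 = 45 − 2 = 43.
One-sided p = P(T_{43} > t) ≈ 0.0828.
So 0.05 ≤ p < 0.10.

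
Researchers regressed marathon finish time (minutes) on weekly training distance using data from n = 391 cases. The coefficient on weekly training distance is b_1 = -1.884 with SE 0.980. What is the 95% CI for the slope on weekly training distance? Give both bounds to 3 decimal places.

(-3.811, 0.043)

df = n − 2 = 391 − 2 = 389.
t* = t_{0.025, 389} = 1.966081.
Margin = t* × SE = 1.966081 × 0.980 = 1.92676.
CI: -1.884 ± 1.92676 → (-3.811, 0.043).
With 95% confidence, each one-unit increase in weekly training distance is associated with a change of between -3.811 and 0.043 minutes in marathon finish time.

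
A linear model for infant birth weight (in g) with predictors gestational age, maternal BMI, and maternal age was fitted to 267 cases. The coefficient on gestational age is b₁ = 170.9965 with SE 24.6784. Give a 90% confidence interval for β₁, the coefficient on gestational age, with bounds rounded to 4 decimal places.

df = n − k − 1 = 267 − 3 − 1 = 263.
t* = t_{0.05, 263} = 1.650668.
Margin = t* × SE = 1.650668 × 24.6784 = 40.735845.
CI: 170.9965 ± 40.735845 → (130.2607, 211.7323).
With 90% confidence, each one-unit increase in gestational age is associated with a change of between 130.2607 and 211.7323 g in infant birth weight, holding the other predictors fixed.

(130.2607, 211.7323)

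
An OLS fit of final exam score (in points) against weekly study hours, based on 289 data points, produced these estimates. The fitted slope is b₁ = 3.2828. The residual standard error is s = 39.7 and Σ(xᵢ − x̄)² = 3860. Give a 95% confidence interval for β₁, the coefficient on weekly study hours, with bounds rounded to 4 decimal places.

SE(b₁) = s/√Sₓₓ = 39.7/√3860 = 0.638994.
df = n − 2 = 287.
t* = t_{0.025, 287} = 1.968264.
Margin = t* × SE = 1.968264 × 0.638994 = 1.257709.
CI: 3.2828 ± 1.257709 → (2.0251, 4.5405).
With 95% confidence, each one-unit increase in weekly study hours is associated with a change of between 2.0251 and 4.5405 points in final exam score.

(2.0251, 4.5405)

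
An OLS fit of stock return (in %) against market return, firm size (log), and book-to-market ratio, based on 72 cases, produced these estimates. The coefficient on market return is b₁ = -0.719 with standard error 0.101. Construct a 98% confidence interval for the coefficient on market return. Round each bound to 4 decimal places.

df = n − k − 1 = 72 − 3 − 1 = 68.
t* = t_{0.01, 68} = 2.382446.
Margin = t* × SE = 2.382446 × 0.101 = 0.240627.
CI: -0.719 ± 0.240627 → (-0.9596, -0.4784).
With 98% confidence, each one-unit increase in market return is associated with a change of between -0.9596 and -0.4784 % in stock return, holding the other predictors fixed.

(-0.9596, -0.4784)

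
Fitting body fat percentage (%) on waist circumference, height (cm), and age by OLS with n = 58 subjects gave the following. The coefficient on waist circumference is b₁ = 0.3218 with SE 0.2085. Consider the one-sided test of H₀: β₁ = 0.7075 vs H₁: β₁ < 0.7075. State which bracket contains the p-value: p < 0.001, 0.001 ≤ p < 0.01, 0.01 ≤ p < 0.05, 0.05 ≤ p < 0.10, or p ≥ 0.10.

t = (0.3218 − 0.7075) / 0.2085 = -1.850.
df = n − k − 1 = 58 − 3 − 1 = 54.
One-sided p = P(T_{54} < t) ≈ 0.0349.
So 0.01 ≤ p < 0.05.

0.01 ≤ p < 0.05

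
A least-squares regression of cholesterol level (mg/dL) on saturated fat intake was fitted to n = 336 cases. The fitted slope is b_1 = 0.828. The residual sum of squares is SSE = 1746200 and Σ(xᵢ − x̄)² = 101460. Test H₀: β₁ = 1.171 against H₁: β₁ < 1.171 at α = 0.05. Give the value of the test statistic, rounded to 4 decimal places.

MSE = SSE/(n − 2) = 1746200/334 = 5228.14.
SE(b_1) = √(MSE/Sₓₓ) = √(5228.14/101460) = 0.227.
t = (0.828 − 1.171) / 0.227 = -1.5110.
df = n − 2 = 334.
One-sided p ≈ 0.0659, which is ≥ 0.05, so fail to reject H₀.
The data do not give significant evidence that the true slope on saturated fat intake is below 1.171 mg/dL per unit.

t = -1.5110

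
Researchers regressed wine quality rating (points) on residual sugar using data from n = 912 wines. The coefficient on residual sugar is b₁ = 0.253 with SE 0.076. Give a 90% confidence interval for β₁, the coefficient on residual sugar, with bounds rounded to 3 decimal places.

df = n − 2 = 912 − 2 = 910.
t* = t_{0.05, 910} = 1.64653.
Margin = t* × SE = 1.64653 × 0.076 = 0.12514.
CI: 0.253 ± 0.12514 → (0.128, 0.378).
With 90% confidence, each one-unit increase in residual sugar is associated with a change of between 0.128 and 0.378 points in wine quality rating.

(0.128, 0.378)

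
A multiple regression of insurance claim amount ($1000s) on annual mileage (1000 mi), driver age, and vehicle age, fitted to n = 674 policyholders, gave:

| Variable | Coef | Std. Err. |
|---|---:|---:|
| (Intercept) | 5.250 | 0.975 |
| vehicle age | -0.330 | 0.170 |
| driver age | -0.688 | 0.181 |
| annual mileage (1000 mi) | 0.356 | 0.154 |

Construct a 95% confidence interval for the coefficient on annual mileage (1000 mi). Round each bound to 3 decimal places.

Read off: b = 0.356, SE = 0.154 for annual mileage (1000 mi).
df = n − k − 1 = 674 − 3 − 1 = 670.
t* = t_{0.025, 670} = 1.963511.
Margin = t* × SE = 1.963511 × 0.154 = 0.30238.
CI: 0.356 ± 0.30238 → (0.054, 0.658).

(0.054, 0.658)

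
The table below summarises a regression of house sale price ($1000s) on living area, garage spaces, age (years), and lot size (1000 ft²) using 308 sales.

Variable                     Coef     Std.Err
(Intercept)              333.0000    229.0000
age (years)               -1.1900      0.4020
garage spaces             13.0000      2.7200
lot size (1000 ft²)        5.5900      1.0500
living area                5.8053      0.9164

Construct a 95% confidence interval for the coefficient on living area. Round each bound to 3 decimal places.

(4.002, 7.609)

Read off: b = 5.8053, SE = 0.9164 for living area.
df = n − k − 1 = 308 − 4 − 1 = 303.
t* = t_{0.025, 303} = 1.967824.
Margin = t* × SE = 1.967824 × 0.9164 = 1.80331.
CI: 5.8053 ± 1.80331 → (4.002, 7.609).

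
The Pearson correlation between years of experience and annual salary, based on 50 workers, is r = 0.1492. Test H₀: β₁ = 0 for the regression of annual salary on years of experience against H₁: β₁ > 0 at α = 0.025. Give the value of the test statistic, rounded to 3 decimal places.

t = r·√(n − 2)/√(1 − r²) = 0.1492·√48/√0.977739 = 1.045.
df = n − 2 = 48.
One-sided p ≈ 0.1505, which is ≥ 0.025, so fail to reject H₀.
The data do not give significant evidence of a linear association between years of experience and annual salary.

t = 1.045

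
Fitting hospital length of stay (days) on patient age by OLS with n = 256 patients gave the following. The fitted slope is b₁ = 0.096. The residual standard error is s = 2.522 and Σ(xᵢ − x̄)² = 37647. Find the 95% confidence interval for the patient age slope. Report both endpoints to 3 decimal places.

SE(b₁) = s/√Sₓₓ = 2.522/√37647 = 0.0129981.
df = n − 2 = 254.
t* = t_{0.025, 254} = 1.969348.
Margin = t* × SE = 1.969348 × 0.0129981 = 0.02560.
CI: 0.096 ± 0.02560 → (0.070, 0.122).
With 95% confidence, each one-unit increase in patient age is associated with a change of between 0.070 and 0.122 days in hospital length of stay.

(0.070, 0.122)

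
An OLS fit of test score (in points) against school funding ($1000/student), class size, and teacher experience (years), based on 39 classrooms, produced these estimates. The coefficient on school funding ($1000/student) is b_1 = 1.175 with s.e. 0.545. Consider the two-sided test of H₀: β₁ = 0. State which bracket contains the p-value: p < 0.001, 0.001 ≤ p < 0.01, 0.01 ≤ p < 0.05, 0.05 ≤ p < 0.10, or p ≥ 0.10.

t = 1.175 / 0.545 = 2.156.
df = n − k − 1 = 39 − 3 − 1 = 35.
Two-sided p = 2·P(T_{35} > |t|) ≈ 0.0380.
So 0.01 ≤ p < 0.05.

0.01 ≤ p < 0.05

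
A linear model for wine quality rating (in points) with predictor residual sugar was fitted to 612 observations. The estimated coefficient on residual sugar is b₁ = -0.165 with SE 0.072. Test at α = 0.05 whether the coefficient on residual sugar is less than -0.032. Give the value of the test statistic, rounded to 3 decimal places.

t = -1.847

H₀: β₁ = -0.032 vs H₁: β₁ < -0.032.
t = (b₁ − β₁⁰)/SE = (-0.165 − (-0.032)) / 0.072 = -1.847.
df = n − 2 = 612 − 2 = 610.
One-sided p ≈ 0.0326, which is < 0.05, so reject H₀.
There is evidence that the true slope on residual sugar is below -0.032 points per unit.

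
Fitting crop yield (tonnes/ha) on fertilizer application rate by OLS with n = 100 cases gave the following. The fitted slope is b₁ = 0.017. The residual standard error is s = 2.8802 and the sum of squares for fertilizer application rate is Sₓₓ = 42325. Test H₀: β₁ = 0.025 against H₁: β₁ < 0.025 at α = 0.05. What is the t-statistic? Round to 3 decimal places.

t = -0.571

SE(b₁) = s/√Sₓₓ = 2.8802/√42325 = 0.0139999.
t = (0.017 − 0.025) / 0.0139999 = -0.571.
df = n − 2 = 98.
One-sided p ≈ 0.2845, which is ≥ 0.05, so fail to reject H₀.
The data do not give significant evidence that the true slope on fertilizer application rate is below 0.025 tonnes/ha per unit.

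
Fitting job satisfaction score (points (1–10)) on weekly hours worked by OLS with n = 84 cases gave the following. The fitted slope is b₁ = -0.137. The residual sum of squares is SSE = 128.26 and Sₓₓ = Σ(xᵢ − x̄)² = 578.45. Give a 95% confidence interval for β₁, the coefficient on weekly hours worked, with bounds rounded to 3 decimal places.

(-0.240, -0.034)

MSE = SSE/(n − 2) = 128.26/82 = 1.56415.
SE(b₁) = √(MSE/Sₓₓ) = √(1.56415/578.45) = 0.0520003.
df = n − 2 = 82.
t* = t_{0.025, 82} = 1.989319.
Margin = t* × SE = 1.989319 × 0.0520003 = 0.10345.
CI: -0.137 ± 0.10345 → (-0.240, -0.034).
With 95% confidence, each one-unit increase in weekly hours worked is associated with a change of between -0.240 and -0.034 points (1–10) in job satisfaction score.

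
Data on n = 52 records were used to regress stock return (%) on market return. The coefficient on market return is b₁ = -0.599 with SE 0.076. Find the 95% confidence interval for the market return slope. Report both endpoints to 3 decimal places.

(-0.752, -0.446)

df = n − 2 = 52 − 2 = 50.
t* = t_{0.025, 50} = 2.008559.
Margin = t* × SE = 2.008559 × 0.076 = 0.15265.
CI: -0.599 ± 0.15265 → (-0.752, -0.446).
With 95% confidence, each one-unit increase in market return is associated with a change of between -0.752 and -0.446 % in stock return.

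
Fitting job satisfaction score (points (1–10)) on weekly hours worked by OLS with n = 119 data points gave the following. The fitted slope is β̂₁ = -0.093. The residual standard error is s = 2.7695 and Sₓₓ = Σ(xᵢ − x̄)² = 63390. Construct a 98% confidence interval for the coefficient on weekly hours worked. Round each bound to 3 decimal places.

SE(β̂₁) = s/√Sₓₓ = 2.7695/√63390 = 0.011.
df = n − 2 = 117.
t* = t_{0.01, 117} = 2.358642.
Margin = t* × SE = 2.358642 × 0.011 = 0.02594.
CI: -0.093 ± 0.02594 → (-0.119, -0.067).
With 98% confidence, each one-unit increase in weekly hours worked is associated with a change of between -0.119 and -0.067 points (1–10) in job satisfaction score.

(-0.119, -0.067)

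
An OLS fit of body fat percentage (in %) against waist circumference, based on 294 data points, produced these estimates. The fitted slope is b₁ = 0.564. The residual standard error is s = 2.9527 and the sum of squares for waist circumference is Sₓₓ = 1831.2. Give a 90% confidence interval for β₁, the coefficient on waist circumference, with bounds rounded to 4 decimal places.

(0.4501, 0.6779)

SE(b₁) = s/√Sₓₓ = 2.9527/√1831.2 = 0.0690004.
df = n − 2 = 292.
t* = t_{0.05, 292} = 1.650089.
Margin = t* × SE = 1.650089 × 0.0690004 = 0.113857.
CI: 0.564 ± 0.113857 → (0.4501, 0.6779).
With 90% confidence, each one-unit increase in waist circumference is associated with a change of between 0.4501 and 0.6779 % in body fat percentage.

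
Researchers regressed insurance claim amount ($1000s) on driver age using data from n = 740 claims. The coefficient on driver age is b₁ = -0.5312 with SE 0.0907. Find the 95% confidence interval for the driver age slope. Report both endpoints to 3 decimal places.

df = n − 2 = 740 − 2 = 738.
t* = t_{0.025, 738} = 1.963184.
Margin = t* × SE = 1.963184 × 0.0907 = 0.17806.
CI: -0.5312 ± 0.17806 → (-0.709, -0.353).
With 95% confidence, each one-unit increase in driver age is associated with a change of between -0.709 and -0.353 $1000s in insurance claim amount.

(-0.709, -0.353)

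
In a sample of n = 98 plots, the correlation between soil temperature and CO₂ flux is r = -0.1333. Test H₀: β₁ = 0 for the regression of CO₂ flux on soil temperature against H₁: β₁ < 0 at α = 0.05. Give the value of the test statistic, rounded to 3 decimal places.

t = -1.318

t = r·√(n − 2)/√(1 − r²) = -0.1333·√96/√0.982231 = -1.318.
df = n − 2 = 96.
One-sided p ≈ 0.0953, which is ≥ 0.05, so fail to reject H₀.
The data do not give significant evidence of a linear association between soil temperature and CO₂ flux.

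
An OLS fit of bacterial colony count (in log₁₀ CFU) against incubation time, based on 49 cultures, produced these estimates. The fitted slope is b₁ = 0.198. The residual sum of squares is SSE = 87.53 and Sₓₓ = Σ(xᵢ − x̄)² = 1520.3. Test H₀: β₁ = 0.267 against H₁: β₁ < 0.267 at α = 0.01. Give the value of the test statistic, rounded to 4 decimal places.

MSE = SSE/(n − 2) = 87.53/47 = 1.86234.
SE(b₁) = √(MSE/Sₓₓ) = √(1.86234/1520.3) = 0.0349997.
t = (0.198 − 0.267) / 0.0349997 = -1.9714.
df = n − 2 = 47.
One-sided p ≈ 0.0273, which is ≥ 0.01, so fail to reject H₀.
The data do not give significant evidence that the true slope on incubation time is below 0.267 log₁₀ CFU per unit.

t = -1.9714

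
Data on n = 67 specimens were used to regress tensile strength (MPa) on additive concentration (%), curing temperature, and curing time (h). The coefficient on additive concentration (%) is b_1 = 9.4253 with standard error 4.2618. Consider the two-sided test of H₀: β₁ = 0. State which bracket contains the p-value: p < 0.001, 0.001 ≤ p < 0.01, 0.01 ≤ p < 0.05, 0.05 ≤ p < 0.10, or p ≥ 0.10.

t = 9.4253 / 4.2618 = 2.212.
df = n − k − 1 = 67 − 3 − 1 = 63.
Two-sided p = 2·P(T_{63} > |t|) ≈ 0.0306.
So 0.01 ≤ p < 0.05.

0.01 ≤ p < 0.05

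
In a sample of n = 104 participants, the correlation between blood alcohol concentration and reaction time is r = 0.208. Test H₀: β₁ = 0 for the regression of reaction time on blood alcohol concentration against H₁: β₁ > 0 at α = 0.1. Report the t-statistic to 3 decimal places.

t = r·√(n − 2)/√(1 − r²) = 0.208·√102/√0.956736 = 2.148.
df = n − 2 = 102.
One-sided p ≈ 0.0171, which is < 0.1, so reject H₀.
There is evidence of a linear association between blood alcohol concentration and reaction time.

t = 2.148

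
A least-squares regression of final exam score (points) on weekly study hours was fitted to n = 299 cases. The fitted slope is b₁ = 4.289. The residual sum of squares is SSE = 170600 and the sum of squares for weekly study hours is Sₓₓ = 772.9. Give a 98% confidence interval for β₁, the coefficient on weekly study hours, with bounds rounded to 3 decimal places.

MSE = SSE/(n − 2) = 170600/297 = 574.411.
SE(b₁) = √(MSE/Sₓₓ) = √(574.411/772.9) = 0.862084.
df = n − 2 = 297.
t* = t_{0.01, 297} = 2.338969.
Margin = t* × SE = 2.338969 × 0.862084 = 2.01639.
CI: 4.289 ± 2.01639 → (2.273, 6.305).
With 98% confidence, each one-unit increase in weekly study hours is associated with a change of between 2.273 and 6.305 points in final exam score.

(2.273, 6.305)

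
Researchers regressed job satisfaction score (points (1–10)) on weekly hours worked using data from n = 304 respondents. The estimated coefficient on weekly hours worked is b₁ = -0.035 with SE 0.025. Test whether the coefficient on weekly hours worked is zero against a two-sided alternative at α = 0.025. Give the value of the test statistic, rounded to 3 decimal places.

t = -1.400

H₀: β₁ = 0 vs H₁: β₁ ≠ 0.
t = (b₁ − β₁⁰)/SE = -0.035 / 0.025 = -1.400.
df = n − 2 = 304 − 2 = 302.
Two-sided p ≈ 0.1625, which is ≥ 0.025, so fail to reject H₀.
The data do not give significant evidence of an association between weekly hours worked and job satisfaction score.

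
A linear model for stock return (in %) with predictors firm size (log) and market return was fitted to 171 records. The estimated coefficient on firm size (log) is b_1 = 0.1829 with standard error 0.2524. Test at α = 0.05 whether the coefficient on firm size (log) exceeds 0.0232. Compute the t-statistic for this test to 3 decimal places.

H₀: β₁ = 0.0232 vs H₁: β₁ > 0.0232.
t = (b_1 − β₁⁰)/SE = (0.1829 − 0.0232) / 0.2524 = 0.633.
df = n − k − 1 = 171 − 2 − 1 = 168.
One-sided p ≈ 0.2639, which is ≥ 0.05, so fail to reject H₀.
The data do not give significant evidence that the true slope on firm size (log) exceeds 0.0232 % per unit, holding the other predictors fixed.

t = 0.633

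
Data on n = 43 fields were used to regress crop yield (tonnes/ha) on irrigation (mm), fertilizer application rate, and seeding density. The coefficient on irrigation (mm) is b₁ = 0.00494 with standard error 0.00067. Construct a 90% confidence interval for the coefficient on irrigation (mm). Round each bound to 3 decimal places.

df = n − k − 1 = 43 − 3 − 1 = 39.
t* = t_{0.05, 39} = 1.684875.
Margin = t* × SE = 1.684875 × 0.00067 = 0.00113.
CI: 0.00494 ± 0.00113 → (0.004, 0.006).
With 90% confidence, each one-unit increase in irrigation (mm) is associated with a change of between 0.004 and 0.006 tonnes/ha in crop yield, holding the other predictors fixed.

(0.004, 0.006)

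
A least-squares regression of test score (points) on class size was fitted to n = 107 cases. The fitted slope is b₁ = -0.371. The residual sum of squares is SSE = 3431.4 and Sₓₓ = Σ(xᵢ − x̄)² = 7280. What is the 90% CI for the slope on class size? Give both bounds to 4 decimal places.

MSE = SSE/(n − 2) = 3431.4/105 = 32.68.
SE(b₁) = √(MSE/Sₓₓ) = √(32.68/7280) = 0.0670001.
df = n − 2 = 105.
t* = t_{0.05, 105} = 1.659495.
Margin = t* × SE = 1.659495 × 0.0670001 = 0.111186.
CI: -0.371 ± 0.111186 → (-0.4822, -0.2598).
With 90% confidence, each one-unit increase in class size is associated with a change of between -0.4822 and -0.2598 points in test score.

(-0.4822, -0.2598)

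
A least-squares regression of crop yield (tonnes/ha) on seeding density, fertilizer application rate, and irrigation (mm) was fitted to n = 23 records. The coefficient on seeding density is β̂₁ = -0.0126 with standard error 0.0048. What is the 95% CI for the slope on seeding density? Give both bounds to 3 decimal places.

df = n − k − 1 = 23 − 3 − 1 = 19.
t* = t_{0.025, 19} = 2.093024.
Margin = t* × SE = 2.093024 × 0.0048 = 0.01005.
CI: -0.0126 ± 0.01005 → (-0.023, -0.003).
With 95% confidence, each one-unit increase in seeding density is associated with a change of between -0.023 and -0.003 tonnes/ha in crop yield, holding the other predictors fixed.

(-0.023, -0.003)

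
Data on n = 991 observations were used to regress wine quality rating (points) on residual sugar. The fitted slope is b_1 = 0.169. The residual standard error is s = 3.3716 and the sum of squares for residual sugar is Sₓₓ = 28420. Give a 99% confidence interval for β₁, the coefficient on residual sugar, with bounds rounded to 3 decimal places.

SE(b_1) = s/√Sₓₓ = 3.3716/√28420 = 0.0199997.
df = n − 2 = 989.
t* = t_{0.005, 989} = 2.58081.
Margin = t* × SE = 2.58081 × 0.0199997 = 0.05162.
CI: 0.169 ± 0.05162 → (0.117, 0.221).
With 99% confidence, each one-unit increase in residual sugar is associated with a change of between 0.117 and 0.221 points in wine quality rating.

(0.117, 0.221)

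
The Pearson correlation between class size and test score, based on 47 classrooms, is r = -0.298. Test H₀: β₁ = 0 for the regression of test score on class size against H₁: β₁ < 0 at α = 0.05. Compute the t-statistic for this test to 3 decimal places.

t = r·√(n − 2)/√(1 − r²) = -0.298·√45/√0.911196 = -2.094.
df = n − 2 = 45.
One-sided p ≈ 0.0210, which is < 0.05, so reject H₀.
There is evidence of a linear association between class size and test score.

t = -2.094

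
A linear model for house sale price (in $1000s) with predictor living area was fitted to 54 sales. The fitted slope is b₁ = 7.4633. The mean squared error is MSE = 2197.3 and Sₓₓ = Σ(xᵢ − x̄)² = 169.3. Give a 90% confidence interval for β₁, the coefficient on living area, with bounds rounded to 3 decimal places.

SE(b₁) = √(MSE/Sₓₓ) = √(2197.3/169.3) = 3.6026.
df = n − 2 = 52.
t* = t_{0.05, 52} = 1.674689.
Margin = t* × SE = 1.674689 × 3.6026 = 6.03324.
CI: 7.4633 ± 6.03324 → (1.430, 13.497).
With 90% confidence, each one-unit increase in living area is associated with a change of between 1.430 and 13.497 $1000s in house sale price.

(1.430, 13.497)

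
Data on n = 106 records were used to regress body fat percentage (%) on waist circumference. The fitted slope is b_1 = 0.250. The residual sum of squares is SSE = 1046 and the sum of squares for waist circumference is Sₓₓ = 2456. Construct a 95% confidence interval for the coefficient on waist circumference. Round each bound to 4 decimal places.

MSE = SSE/(n − 2) = 1046/104 = 10.0577.
SE(b_1) = √(MSE/Sₓₓ) = √(10.0577/2456) = 0.0639934.
df = n − 2 = 104.
t* = t_{0.025, 104} = 1.983038.
Margin = t* × SE = 1.983038 × 0.0639934 = 0.126901.
CI: 0.250 ± 0.126901 → (0.1231, 0.3769).
With 95% confidence, each one-unit increase in waist circumference is associated with a change of between 0.1231 and 0.3769 % in body fat percentage.

(0.1231, 0.3769)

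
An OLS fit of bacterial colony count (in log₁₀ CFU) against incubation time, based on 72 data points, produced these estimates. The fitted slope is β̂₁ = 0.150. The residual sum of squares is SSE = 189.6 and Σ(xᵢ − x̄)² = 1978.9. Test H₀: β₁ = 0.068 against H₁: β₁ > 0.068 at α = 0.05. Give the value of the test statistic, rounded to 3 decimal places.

t = 2.216

MSE = SSE/(n − 2) = 189.6/70 = 2.70857.
SE(β̂₁) = √(MSE/Sₓₓ) = √(2.70857/1978.9) = 0.0369963.
t = (0.150 − 0.068) / 0.0369963 = 2.216.
df = n − 2 = 70.
One-sided p ≈ 0.0150, which is < 0.05, so reject H₀.
There is evidence that the true slope on incubation time exceeds 0.068 log₁₀ CFU per unit.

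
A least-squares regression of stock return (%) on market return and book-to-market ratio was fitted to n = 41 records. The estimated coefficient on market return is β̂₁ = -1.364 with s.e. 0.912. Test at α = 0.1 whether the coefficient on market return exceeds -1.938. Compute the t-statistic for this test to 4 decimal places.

H₀: β₁ = -1.938 vs H₁: β₁ > -1.938.
t = (β̂₁ − β₁⁰)/SE = (-1.364 − (-1.938)) / 0.912 = 0.6294.
df = n − k − 1 = 41 − 2 − 1 = 38.
One-sided p ≈ 0.2664, which is ≥ 0.1, so fail to reject H₀.
The data do not give significant evidence that the true slope on market return exceeds -1.938 % per unit, holding the other predictors fixed.

t = 0.6294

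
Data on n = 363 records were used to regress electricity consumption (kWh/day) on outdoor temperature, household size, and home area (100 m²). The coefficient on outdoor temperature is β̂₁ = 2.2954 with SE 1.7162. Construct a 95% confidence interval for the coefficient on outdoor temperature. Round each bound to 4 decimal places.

df = n − k − 1 = 363 − 3 − 1 = 359.
t* = t_{0.025, 359} = 1.966594.
Margin = t* × SE = 1.966594 × 1.7162 = 3.375069.
CI: 2.2954 ± 3.375069 → (-1.0797, 5.6705).
With 95% confidence, each one-unit increase in outdoor temperature is associated with a change of between -1.0797 and 5.6705 kWh/day in electricity consumption, holding the other predictors fixed.

(-1.0797, 5.6705)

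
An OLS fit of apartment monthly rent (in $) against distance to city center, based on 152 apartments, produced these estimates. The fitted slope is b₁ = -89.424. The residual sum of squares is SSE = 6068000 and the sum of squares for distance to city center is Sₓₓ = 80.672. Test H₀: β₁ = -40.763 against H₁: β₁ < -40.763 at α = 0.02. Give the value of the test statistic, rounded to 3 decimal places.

t = -2.173

MSE = SSE/(n − 2) = 6068000/150 = 40453.3.
SE(b₁) = √(MSE/Sₓₓ) = √(40453.3/80.672) = 22.3932.
t = (-89.424 − (-40.763)) / 22.3932 = -2.173.
df = n − 2 = 150.
One-sided p ≈ 0.0157, which is < 0.02, so reject H₀.
There is evidence that the true slope on distance to city center is below -40.763 $ per unit.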